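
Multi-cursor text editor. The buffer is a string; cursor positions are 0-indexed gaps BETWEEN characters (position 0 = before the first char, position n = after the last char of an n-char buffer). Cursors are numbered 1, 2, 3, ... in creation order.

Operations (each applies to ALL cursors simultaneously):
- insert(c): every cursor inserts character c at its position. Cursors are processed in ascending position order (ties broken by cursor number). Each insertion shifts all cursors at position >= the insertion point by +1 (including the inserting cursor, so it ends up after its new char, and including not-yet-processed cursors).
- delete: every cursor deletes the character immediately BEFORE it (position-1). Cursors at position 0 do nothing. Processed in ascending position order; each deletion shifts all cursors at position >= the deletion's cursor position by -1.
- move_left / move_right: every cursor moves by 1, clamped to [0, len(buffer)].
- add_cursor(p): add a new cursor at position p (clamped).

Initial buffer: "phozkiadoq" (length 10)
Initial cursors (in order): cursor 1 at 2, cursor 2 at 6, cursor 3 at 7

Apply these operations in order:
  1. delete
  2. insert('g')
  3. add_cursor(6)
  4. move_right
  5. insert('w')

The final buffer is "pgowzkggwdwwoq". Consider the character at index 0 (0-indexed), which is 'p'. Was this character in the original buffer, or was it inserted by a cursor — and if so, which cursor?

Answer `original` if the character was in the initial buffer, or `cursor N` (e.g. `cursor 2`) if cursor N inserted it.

After op 1 (delete): buffer="pozkdoq" (len 7), cursors c1@1 c2@4 c3@4, authorship .......
After op 2 (insert('g')): buffer="pgozkggdoq" (len 10), cursors c1@2 c2@7 c3@7, authorship .1...23...
After op 3 (add_cursor(6)): buffer="pgozkggdoq" (len 10), cursors c1@2 c4@6 c2@7 c3@7, authorship .1...23...
After op 4 (move_right): buffer="pgozkggdoq" (len 10), cursors c1@3 c4@7 c2@8 c3@8, authorship .1...23...
After op 5 (insert('w')): buffer="pgowzkggwdwwoq" (len 14), cursors c1@4 c4@9 c2@12 c3@12, authorship .1.1..234.23..
Authorship (.=original, N=cursor N): . 1 . 1 . . 2 3 4 . 2 3 . .
Index 0: author = original

Answer: original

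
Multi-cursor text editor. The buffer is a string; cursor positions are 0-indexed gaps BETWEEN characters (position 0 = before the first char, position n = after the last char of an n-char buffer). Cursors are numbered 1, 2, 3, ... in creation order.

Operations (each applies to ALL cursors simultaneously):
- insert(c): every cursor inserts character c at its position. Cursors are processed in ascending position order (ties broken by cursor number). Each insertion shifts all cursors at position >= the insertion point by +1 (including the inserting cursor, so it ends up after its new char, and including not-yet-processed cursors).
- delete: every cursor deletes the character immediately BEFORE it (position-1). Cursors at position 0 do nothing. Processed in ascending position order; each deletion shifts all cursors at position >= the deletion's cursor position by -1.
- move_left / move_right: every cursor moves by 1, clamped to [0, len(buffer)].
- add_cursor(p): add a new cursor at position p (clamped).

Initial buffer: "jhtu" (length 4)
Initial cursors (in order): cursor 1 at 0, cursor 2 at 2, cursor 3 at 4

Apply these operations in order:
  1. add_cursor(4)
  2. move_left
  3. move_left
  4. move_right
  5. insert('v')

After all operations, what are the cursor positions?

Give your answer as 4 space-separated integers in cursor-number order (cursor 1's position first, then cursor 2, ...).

After op 1 (add_cursor(4)): buffer="jhtu" (len 4), cursors c1@0 c2@2 c3@4 c4@4, authorship ....
After op 2 (move_left): buffer="jhtu" (len 4), cursors c1@0 c2@1 c3@3 c4@3, authorship ....
After op 3 (move_left): buffer="jhtu" (len 4), cursors c1@0 c2@0 c3@2 c4@2, authorship ....
After op 4 (move_right): buffer="jhtu" (len 4), cursors c1@1 c2@1 c3@3 c4@3, authorship ....
After op 5 (insert('v')): buffer="jvvhtvvu" (len 8), cursors c1@3 c2@3 c3@7 c4@7, authorship .12..34.

Answer: 3 3 7 7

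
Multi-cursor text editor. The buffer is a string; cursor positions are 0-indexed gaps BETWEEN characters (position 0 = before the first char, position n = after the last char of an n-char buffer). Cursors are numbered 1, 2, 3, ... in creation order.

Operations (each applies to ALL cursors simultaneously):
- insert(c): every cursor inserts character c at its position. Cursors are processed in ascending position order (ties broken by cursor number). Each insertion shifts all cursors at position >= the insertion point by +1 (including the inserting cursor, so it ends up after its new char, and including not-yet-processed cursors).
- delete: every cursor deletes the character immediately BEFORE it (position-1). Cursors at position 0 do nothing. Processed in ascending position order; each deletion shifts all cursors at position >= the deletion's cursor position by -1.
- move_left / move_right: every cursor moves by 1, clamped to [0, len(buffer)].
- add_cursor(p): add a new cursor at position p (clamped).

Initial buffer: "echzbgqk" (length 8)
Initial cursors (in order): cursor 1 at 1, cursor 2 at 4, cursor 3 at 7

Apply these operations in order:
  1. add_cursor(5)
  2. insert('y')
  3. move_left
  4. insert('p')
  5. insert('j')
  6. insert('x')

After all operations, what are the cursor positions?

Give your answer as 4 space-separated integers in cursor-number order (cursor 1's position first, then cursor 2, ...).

After op 1 (add_cursor(5)): buffer="echzbgqk" (len 8), cursors c1@1 c2@4 c4@5 c3@7, authorship ........
After op 2 (insert('y')): buffer="eychzybygqyk" (len 12), cursors c1@2 c2@6 c4@8 c3@11, authorship .1...2.4..3.
After op 3 (move_left): buffer="eychzybygqyk" (len 12), cursors c1@1 c2@5 c4@7 c3@10, authorship .1...2.4..3.
After op 4 (insert('p')): buffer="epychzpybpygqpyk" (len 16), cursors c1@2 c2@7 c4@10 c3@14, authorship .11...22.44..33.
After op 5 (insert('j')): buffer="epjychzpjybpjygqpjyk" (len 20), cursors c1@3 c2@9 c4@13 c3@18, authorship .111...222.444..333.
After op 6 (insert('x')): buffer="epjxychzpjxybpjxygqpjxyk" (len 24), cursors c1@4 c2@11 c4@16 c3@22, authorship .1111...2222.4444..3333.

Answer: 4 11 22 16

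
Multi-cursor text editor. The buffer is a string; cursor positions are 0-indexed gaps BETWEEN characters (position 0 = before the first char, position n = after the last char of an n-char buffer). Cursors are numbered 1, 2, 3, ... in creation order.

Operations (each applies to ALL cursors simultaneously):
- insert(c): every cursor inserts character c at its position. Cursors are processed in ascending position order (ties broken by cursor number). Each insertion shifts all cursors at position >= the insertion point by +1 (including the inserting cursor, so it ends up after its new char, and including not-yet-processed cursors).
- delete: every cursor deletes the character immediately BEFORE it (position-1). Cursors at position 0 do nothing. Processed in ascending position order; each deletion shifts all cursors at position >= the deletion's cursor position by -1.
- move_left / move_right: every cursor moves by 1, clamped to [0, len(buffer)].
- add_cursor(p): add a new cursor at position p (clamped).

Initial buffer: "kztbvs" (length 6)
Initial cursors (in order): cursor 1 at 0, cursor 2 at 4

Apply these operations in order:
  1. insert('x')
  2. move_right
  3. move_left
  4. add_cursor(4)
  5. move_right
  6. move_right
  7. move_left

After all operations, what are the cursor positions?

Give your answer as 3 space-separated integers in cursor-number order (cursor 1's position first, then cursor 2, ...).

After op 1 (insert('x')): buffer="xkztbxvs" (len 8), cursors c1@1 c2@6, authorship 1....2..
After op 2 (move_right): buffer="xkztbxvs" (len 8), cursors c1@2 c2@7, authorship 1....2..
After op 3 (move_left): buffer="xkztbxvs" (len 8), cursors c1@1 c2@6, authorship 1....2..
After op 4 (add_cursor(4)): buffer="xkztbxvs" (len 8), cursors c1@1 c3@4 c2@6, authorship 1....2..
After op 5 (move_right): buffer="xkztbxvs" (len 8), cursors c1@2 c3@5 c2@7, authorship 1....2..
After op 6 (move_right): buffer="xkztbxvs" (len 8), cursors c1@3 c3@6 c2@8, authorship 1....2..
After op 7 (move_left): buffer="xkztbxvs" (len 8), cursors c1@2 c3@5 c2@7, authorship 1....2..

Answer: 2 7 5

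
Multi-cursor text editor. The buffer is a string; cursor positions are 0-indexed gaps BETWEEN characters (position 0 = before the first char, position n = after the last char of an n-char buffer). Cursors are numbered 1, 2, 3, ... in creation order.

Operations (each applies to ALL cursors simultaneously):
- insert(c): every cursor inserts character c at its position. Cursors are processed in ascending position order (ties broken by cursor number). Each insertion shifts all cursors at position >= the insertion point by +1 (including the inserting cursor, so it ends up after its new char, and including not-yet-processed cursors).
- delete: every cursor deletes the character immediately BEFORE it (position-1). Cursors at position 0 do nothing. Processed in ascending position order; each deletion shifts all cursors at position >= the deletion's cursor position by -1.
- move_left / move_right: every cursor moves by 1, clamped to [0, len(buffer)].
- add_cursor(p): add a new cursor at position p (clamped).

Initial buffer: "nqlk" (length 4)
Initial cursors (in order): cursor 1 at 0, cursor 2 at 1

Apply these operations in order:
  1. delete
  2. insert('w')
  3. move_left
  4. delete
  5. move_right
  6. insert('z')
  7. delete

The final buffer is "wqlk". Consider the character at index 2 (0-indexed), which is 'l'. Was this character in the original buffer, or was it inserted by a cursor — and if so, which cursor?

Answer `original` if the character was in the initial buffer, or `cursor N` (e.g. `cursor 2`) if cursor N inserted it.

Answer: original

Derivation:
After op 1 (delete): buffer="qlk" (len 3), cursors c1@0 c2@0, authorship ...
After op 2 (insert('w')): buffer="wwqlk" (len 5), cursors c1@2 c2@2, authorship 12...
After op 3 (move_left): buffer="wwqlk" (len 5), cursors c1@1 c2@1, authorship 12...
After op 4 (delete): buffer="wqlk" (len 4), cursors c1@0 c2@0, authorship 2...
After op 5 (move_right): buffer="wqlk" (len 4), cursors c1@1 c2@1, authorship 2...
After op 6 (insert('z')): buffer="wzzqlk" (len 6), cursors c1@3 c2@3, authorship 212...
After op 7 (delete): buffer="wqlk" (len 4), cursors c1@1 c2@1, authorship 2...
Authorship (.=original, N=cursor N): 2 . . .
Index 2: author = original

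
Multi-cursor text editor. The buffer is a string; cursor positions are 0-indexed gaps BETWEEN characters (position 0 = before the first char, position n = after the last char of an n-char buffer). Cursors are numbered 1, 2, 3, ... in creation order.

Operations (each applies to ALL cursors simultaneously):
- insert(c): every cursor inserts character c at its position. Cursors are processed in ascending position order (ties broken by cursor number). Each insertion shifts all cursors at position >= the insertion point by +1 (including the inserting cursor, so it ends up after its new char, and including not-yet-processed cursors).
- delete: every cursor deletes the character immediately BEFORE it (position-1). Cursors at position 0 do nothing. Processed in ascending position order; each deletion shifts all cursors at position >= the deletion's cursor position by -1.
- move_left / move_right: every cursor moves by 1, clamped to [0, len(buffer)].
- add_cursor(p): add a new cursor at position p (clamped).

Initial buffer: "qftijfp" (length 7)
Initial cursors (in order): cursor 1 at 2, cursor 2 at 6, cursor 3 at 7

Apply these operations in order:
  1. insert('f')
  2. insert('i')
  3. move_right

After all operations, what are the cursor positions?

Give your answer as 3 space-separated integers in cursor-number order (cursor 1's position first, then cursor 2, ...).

Answer: 5 11 13

Derivation:
After op 1 (insert('f')): buffer="qfftijffpf" (len 10), cursors c1@3 c2@8 c3@10, authorship ..1....2.3
After op 2 (insert('i')): buffer="qffitijffipfi" (len 13), cursors c1@4 c2@10 c3@13, authorship ..11....22.33
After op 3 (move_right): buffer="qffitijffipfi" (len 13), cursors c1@5 c2@11 c3@13, authorship ..11....22.33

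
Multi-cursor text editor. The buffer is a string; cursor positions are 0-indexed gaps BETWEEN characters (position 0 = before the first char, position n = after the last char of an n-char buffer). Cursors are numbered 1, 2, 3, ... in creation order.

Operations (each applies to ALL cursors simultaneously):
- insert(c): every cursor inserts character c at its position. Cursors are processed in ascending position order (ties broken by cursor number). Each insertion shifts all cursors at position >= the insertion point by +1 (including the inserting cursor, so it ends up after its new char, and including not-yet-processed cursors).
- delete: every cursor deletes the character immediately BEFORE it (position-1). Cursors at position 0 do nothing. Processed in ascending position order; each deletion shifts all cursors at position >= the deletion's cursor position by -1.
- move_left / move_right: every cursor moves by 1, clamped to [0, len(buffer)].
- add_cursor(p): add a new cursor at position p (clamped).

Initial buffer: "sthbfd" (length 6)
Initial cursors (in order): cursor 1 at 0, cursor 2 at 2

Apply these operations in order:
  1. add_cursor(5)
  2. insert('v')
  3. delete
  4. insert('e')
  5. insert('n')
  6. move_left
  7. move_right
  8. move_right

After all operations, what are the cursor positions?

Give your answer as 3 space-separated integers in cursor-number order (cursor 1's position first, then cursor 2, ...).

Answer: 3 7 12

Derivation:
After op 1 (add_cursor(5)): buffer="sthbfd" (len 6), cursors c1@0 c2@2 c3@5, authorship ......
After op 2 (insert('v')): buffer="vstvhbfvd" (len 9), cursors c1@1 c2@4 c3@8, authorship 1..2...3.
After op 3 (delete): buffer="sthbfd" (len 6), cursors c1@0 c2@2 c3@5, authorship ......
After op 4 (insert('e')): buffer="estehbfed" (len 9), cursors c1@1 c2@4 c3@8, authorship 1..2...3.
After op 5 (insert('n')): buffer="enstenhbfend" (len 12), cursors c1@2 c2@6 c3@11, authorship 11..22...33.
After op 6 (move_left): buffer="enstenhbfend" (len 12), cursors c1@1 c2@5 c3@10, authorship 11..22...33.
After op 7 (move_right): buffer="enstenhbfend" (len 12), cursors c1@2 c2@6 c3@11, authorship 11..22...33.
After op 8 (move_right): buffer="enstenhbfend" (len 12), cursors c1@3 c2@7 c3@12, authorship 11..22...33.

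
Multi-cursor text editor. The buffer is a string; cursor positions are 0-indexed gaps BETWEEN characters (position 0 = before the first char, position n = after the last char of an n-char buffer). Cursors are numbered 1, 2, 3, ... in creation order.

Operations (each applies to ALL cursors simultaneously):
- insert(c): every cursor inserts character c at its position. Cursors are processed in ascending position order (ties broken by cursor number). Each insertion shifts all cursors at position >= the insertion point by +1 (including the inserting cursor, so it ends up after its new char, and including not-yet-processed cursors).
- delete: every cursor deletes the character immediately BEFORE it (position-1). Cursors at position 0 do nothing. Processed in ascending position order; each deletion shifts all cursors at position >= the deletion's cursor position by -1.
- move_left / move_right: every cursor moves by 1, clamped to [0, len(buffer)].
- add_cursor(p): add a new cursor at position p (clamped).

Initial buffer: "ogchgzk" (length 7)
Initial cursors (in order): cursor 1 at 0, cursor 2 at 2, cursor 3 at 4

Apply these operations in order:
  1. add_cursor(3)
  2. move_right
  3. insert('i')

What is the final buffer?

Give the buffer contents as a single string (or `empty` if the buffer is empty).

Answer: oigcihigizk

Derivation:
After op 1 (add_cursor(3)): buffer="ogchgzk" (len 7), cursors c1@0 c2@2 c4@3 c3@4, authorship .......
After op 2 (move_right): buffer="ogchgzk" (len 7), cursors c1@1 c2@3 c4@4 c3@5, authorship .......
After op 3 (insert('i')): buffer="oigcihigizk" (len 11), cursors c1@2 c2@5 c4@7 c3@9, authorship .1..2.4.3..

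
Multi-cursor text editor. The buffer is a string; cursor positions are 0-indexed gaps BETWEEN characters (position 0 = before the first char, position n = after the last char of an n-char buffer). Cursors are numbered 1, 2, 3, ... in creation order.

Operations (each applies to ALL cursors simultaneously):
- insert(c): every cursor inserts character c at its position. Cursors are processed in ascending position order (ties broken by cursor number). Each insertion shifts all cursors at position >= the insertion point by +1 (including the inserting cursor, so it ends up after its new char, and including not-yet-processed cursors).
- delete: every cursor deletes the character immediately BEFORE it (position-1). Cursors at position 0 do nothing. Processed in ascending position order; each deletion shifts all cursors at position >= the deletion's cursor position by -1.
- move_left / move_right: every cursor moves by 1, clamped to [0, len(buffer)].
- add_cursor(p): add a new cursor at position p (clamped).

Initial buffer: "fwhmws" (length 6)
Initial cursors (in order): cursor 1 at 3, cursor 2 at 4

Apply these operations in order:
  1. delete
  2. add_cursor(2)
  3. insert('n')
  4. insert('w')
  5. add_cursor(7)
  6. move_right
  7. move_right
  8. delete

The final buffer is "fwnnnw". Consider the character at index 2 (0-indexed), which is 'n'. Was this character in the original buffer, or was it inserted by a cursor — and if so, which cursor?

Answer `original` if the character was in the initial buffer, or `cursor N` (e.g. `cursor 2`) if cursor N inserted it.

After op 1 (delete): buffer="fwws" (len 4), cursors c1@2 c2@2, authorship ....
After op 2 (add_cursor(2)): buffer="fwws" (len 4), cursors c1@2 c2@2 c3@2, authorship ....
After op 3 (insert('n')): buffer="fwnnnws" (len 7), cursors c1@5 c2@5 c3@5, authorship ..123..
After op 4 (insert('w')): buffer="fwnnnwwwws" (len 10), cursors c1@8 c2@8 c3@8, authorship ..123123..
After op 5 (add_cursor(7)): buffer="fwnnnwwwws" (len 10), cursors c4@7 c1@8 c2@8 c3@8, authorship ..123123..
After op 6 (move_right): buffer="fwnnnwwwws" (len 10), cursors c4@8 c1@9 c2@9 c3@9, authorship ..123123..
After op 7 (move_right): buffer="fwnnnwwwws" (len 10), cursors c4@9 c1@10 c2@10 c3@10, authorship ..123123..
After op 8 (delete): buffer="fwnnnw" (len 6), cursors c1@6 c2@6 c3@6 c4@6, authorship ..1231
Authorship (.=original, N=cursor N): . . 1 2 3 1
Index 2: author = 1

Answer: cursor 1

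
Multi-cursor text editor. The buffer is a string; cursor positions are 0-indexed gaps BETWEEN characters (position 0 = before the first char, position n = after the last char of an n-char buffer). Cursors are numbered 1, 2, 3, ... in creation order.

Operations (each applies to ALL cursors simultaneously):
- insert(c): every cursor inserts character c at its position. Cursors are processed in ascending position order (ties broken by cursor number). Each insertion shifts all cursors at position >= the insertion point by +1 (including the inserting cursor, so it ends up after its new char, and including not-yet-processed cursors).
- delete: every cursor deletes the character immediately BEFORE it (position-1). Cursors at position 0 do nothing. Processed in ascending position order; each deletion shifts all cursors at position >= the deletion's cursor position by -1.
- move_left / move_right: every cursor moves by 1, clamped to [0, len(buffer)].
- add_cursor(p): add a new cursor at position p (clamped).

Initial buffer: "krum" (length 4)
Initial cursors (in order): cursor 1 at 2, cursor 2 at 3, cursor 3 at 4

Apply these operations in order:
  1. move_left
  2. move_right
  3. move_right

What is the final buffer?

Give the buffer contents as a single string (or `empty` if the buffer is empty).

After op 1 (move_left): buffer="krum" (len 4), cursors c1@1 c2@2 c3@3, authorship ....
After op 2 (move_right): buffer="krum" (len 4), cursors c1@2 c2@3 c3@4, authorship ....
After op 3 (move_right): buffer="krum" (len 4), cursors c1@3 c2@4 c3@4, authorship ....

Answer: krum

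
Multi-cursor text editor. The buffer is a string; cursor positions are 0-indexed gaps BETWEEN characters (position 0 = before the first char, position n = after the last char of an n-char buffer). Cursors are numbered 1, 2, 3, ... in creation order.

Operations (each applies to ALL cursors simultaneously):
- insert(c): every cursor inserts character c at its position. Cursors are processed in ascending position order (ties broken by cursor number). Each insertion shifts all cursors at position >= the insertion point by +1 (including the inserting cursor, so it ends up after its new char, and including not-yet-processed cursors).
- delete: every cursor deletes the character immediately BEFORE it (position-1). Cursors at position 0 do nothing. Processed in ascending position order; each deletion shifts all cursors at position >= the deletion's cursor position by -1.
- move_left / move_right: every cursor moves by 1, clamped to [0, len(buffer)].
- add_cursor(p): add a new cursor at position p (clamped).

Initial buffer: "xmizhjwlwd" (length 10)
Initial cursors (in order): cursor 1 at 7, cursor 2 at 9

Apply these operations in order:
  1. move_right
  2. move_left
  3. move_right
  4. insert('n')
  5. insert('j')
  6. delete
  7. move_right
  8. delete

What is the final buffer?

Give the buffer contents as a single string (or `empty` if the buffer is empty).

Answer: xmizhjwlnd

Derivation:
After op 1 (move_right): buffer="xmizhjwlwd" (len 10), cursors c1@8 c2@10, authorship ..........
After op 2 (move_left): buffer="xmizhjwlwd" (len 10), cursors c1@7 c2@9, authorship ..........
After op 3 (move_right): buffer="xmizhjwlwd" (len 10), cursors c1@8 c2@10, authorship ..........
After op 4 (insert('n')): buffer="xmizhjwlnwdn" (len 12), cursors c1@9 c2@12, authorship ........1..2
After op 5 (insert('j')): buffer="xmizhjwlnjwdnj" (len 14), cursors c1@10 c2@14, authorship ........11..22
After op 6 (delete): buffer="xmizhjwlnwdn" (len 12), cursors c1@9 c2@12, authorship ........1..2
After op 7 (move_right): buffer="xmizhjwlnwdn" (len 12), cursors c1@10 c2@12, authorship ........1..2
After op 8 (delete): buffer="xmizhjwlnd" (len 10), cursors c1@9 c2@10, authorship ........1.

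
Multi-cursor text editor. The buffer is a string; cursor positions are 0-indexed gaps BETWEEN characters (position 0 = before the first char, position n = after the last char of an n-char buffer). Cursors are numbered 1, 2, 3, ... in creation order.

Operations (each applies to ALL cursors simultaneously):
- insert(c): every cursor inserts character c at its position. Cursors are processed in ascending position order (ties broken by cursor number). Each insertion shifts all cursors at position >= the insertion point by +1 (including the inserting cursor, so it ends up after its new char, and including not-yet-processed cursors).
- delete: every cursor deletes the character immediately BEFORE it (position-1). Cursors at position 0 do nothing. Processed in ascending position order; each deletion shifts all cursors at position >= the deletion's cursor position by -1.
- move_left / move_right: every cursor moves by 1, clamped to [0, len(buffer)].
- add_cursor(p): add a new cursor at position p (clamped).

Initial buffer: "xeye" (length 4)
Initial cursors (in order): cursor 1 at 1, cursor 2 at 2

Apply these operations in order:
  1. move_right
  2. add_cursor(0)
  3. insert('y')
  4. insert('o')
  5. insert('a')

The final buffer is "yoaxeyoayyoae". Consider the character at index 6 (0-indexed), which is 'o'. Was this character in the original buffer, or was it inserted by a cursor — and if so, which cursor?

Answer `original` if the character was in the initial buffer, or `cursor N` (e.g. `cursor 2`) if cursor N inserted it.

After op 1 (move_right): buffer="xeye" (len 4), cursors c1@2 c2@3, authorship ....
After op 2 (add_cursor(0)): buffer="xeye" (len 4), cursors c3@0 c1@2 c2@3, authorship ....
After op 3 (insert('y')): buffer="yxeyyye" (len 7), cursors c3@1 c1@4 c2@6, authorship 3..1.2.
After op 4 (insert('o')): buffer="yoxeyoyyoe" (len 10), cursors c3@2 c1@6 c2@9, authorship 33..11.22.
After op 5 (insert('a')): buffer="yoaxeyoayyoae" (len 13), cursors c3@3 c1@8 c2@12, authorship 333..111.222.
Authorship (.=original, N=cursor N): 3 3 3 . . 1 1 1 . 2 2 2 .
Index 6: author = 1

Answer: cursor 1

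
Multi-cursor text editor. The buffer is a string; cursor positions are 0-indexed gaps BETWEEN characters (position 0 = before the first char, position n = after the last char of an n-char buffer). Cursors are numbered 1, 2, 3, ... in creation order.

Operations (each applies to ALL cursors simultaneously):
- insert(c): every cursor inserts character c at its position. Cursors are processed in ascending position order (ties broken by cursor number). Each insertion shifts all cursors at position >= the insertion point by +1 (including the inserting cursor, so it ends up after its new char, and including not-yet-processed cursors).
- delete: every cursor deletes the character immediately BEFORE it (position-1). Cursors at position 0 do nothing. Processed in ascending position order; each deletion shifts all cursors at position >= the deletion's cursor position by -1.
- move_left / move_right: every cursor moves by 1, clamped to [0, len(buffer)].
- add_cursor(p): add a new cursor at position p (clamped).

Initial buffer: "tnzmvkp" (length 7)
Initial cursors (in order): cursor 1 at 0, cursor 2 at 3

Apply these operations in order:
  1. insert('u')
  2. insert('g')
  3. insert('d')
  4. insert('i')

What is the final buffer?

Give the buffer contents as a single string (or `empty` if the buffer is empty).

After op 1 (insert('u')): buffer="utnzumvkp" (len 9), cursors c1@1 c2@5, authorship 1...2....
After op 2 (insert('g')): buffer="ugtnzugmvkp" (len 11), cursors c1@2 c2@7, authorship 11...22....
After op 3 (insert('d')): buffer="ugdtnzugdmvkp" (len 13), cursors c1@3 c2@9, authorship 111...222....
After op 4 (insert('i')): buffer="ugditnzugdimvkp" (len 15), cursors c1@4 c2@11, authorship 1111...2222....

Answer: ugditnzugdimvkp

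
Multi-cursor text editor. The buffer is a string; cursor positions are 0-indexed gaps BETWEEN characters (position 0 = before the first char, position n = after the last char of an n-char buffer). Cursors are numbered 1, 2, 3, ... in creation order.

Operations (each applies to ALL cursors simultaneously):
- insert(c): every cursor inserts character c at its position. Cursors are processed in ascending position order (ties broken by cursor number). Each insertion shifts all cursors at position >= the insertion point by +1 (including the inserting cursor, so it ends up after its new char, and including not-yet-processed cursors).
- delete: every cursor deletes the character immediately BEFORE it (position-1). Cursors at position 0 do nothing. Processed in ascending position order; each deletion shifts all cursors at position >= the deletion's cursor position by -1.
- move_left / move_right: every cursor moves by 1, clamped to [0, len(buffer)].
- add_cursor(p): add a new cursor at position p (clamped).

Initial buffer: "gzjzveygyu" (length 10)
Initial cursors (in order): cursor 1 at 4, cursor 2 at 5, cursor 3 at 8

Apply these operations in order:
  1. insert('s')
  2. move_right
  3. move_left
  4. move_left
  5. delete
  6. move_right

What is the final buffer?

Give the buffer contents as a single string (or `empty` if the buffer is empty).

Answer: gzjsseysyu

Derivation:
After op 1 (insert('s')): buffer="gzjzsvseygsyu" (len 13), cursors c1@5 c2@7 c3@11, authorship ....1.2...3..
After op 2 (move_right): buffer="gzjzsvseygsyu" (len 13), cursors c1@6 c2@8 c3@12, authorship ....1.2...3..
After op 3 (move_left): buffer="gzjzsvseygsyu" (len 13), cursors c1@5 c2@7 c3@11, authorship ....1.2...3..
After op 4 (move_left): buffer="gzjzsvseygsyu" (len 13), cursors c1@4 c2@6 c3@10, authorship ....1.2...3..
After op 5 (delete): buffer="gzjsseysyu" (len 10), cursors c1@3 c2@4 c3@7, authorship ...12..3..
After op 6 (move_right): buffer="gzjsseysyu" (len 10), cursors c1@4 c2@5 c3@8, authorship ...12..3..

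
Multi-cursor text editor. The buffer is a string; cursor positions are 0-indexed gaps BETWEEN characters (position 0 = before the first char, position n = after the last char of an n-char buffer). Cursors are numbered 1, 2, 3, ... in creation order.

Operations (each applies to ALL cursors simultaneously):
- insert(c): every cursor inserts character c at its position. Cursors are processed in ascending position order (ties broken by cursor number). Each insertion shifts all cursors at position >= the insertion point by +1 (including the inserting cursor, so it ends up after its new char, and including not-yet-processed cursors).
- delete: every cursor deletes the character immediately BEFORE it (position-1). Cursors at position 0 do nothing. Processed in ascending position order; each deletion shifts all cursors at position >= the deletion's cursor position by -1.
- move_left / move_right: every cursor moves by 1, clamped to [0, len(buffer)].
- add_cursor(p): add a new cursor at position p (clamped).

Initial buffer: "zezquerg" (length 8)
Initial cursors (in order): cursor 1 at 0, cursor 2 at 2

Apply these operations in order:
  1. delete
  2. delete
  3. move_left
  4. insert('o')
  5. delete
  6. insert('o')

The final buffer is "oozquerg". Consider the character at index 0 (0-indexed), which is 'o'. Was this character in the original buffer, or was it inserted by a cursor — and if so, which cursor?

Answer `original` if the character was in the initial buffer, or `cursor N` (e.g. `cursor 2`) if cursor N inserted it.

Answer: cursor 1

Derivation:
After op 1 (delete): buffer="zzquerg" (len 7), cursors c1@0 c2@1, authorship .......
After op 2 (delete): buffer="zquerg" (len 6), cursors c1@0 c2@0, authorship ......
After op 3 (move_left): buffer="zquerg" (len 6), cursors c1@0 c2@0, authorship ......
After op 4 (insert('o')): buffer="oozquerg" (len 8), cursors c1@2 c2@2, authorship 12......
After op 5 (delete): buffer="zquerg" (len 6), cursors c1@0 c2@0, authorship ......
After op 6 (insert('o')): buffer="oozquerg" (len 8), cursors c1@2 c2@2, authorship 12......
Authorship (.=original, N=cursor N): 1 2 . . . . . .
Index 0: author = 1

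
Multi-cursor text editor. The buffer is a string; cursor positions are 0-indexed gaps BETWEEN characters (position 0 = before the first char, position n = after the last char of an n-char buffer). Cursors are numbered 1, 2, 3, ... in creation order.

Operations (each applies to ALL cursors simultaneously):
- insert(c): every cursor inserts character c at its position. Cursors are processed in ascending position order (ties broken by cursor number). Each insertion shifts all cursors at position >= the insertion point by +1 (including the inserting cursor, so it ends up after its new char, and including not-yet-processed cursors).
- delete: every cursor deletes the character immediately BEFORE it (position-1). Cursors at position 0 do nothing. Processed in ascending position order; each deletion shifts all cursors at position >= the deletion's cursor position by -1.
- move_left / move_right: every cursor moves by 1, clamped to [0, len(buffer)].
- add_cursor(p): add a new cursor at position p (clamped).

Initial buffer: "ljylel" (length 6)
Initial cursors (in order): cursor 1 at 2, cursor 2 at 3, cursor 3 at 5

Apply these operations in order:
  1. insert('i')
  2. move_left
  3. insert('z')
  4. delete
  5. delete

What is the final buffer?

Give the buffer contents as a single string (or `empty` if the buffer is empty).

Answer: liilil

Derivation:
After op 1 (insert('i')): buffer="ljiyileil" (len 9), cursors c1@3 c2@5 c3@8, authorship ..1.2..3.
After op 2 (move_left): buffer="ljiyileil" (len 9), cursors c1@2 c2@4 c3@7, authorship ..1.2..3.
After op 3 (insert('z')): buffer="ljziyzilezil" (len 12), cursors c1@3 c2@6 c3@10, authorship ..11.22..33.
After op 4 (delete): buffer="ljiyileil" (len 9), cursors c1@2 c2@4 c3@7, authorship ..1.2..3.
After op 5 (delete): buffer="liilil" (len 6), cursors c1@1 c2@2 c3@4, authorship .12.3.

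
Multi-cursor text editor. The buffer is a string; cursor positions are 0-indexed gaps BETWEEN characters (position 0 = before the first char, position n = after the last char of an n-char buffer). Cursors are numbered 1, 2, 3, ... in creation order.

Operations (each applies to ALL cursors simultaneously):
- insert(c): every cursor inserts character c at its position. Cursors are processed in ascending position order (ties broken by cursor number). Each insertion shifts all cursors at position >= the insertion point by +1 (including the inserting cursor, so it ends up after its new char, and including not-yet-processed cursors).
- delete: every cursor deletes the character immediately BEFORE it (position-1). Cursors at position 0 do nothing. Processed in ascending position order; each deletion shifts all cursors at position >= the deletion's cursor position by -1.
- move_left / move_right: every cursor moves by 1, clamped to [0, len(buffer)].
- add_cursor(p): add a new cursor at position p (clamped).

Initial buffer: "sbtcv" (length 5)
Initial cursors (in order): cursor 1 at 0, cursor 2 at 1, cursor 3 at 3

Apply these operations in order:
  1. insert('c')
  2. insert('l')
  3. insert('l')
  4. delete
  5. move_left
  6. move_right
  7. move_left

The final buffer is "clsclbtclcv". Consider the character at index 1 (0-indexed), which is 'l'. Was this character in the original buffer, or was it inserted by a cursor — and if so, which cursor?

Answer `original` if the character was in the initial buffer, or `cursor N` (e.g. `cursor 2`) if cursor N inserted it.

Answer: cursor 1

Derivation:
After op 1 (insert('c')): buffer="cscbtccv" (len 8), cursors c1@1 c2@3 c3@6, authorship 1.2..3..
After op 2 (insert('l')): buffer="clsclbtclcv" (len 11), cursors c1@2 c2@5 c3@9, authorship 11.22..33..
After op 3 (insert('l')): buffer="cllscllbtcllcv" (len 14), cursors c1@3 c2@7 c3@12, authorship 111.222..333..
After op 4 (delete): buffer="clsclbtclcv" (len 11), cursors c1@2 c2@5 c3@9, authorship 11.22..33..
After op 5 (move_left): buffer="clsclbtclcv" (len 11), cursors c1@1 c2@4 c3@8, authorship 11.22..33..
After op 6 (move_right): buffer="clsclbtclcv" (len 11), cursors c1@2 c2@5 c3@9, authorship 11.22..33..
After op 7 (move_left): buffer="clsclbtclcv" (len 11), cursors c1@1 c2@4 c3@8, authorship 11.22..33..
Authorship (.=original, N=cursor N): 1 1 . 2 2 . . 3 3 . .
Index 1: author = 1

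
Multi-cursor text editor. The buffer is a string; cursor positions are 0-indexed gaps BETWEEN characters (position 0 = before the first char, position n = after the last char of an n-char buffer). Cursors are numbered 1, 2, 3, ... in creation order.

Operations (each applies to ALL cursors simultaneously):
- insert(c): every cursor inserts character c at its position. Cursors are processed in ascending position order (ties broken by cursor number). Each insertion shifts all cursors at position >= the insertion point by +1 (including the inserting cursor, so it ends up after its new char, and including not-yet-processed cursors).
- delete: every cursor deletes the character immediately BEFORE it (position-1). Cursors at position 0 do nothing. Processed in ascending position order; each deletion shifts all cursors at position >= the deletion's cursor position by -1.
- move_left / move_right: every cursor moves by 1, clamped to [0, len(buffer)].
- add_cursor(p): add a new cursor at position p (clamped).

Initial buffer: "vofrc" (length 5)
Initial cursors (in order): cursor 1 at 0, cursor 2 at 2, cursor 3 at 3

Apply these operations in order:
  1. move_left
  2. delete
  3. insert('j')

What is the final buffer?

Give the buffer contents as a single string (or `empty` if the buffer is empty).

Answer: jjjfrc

Derivation:
After op 1 (move_left): buffer="vofrc" (len 5), cursors c1@0 c2@1 c3@2, authorship .....
After op 2 (delete): buffer="frc" (len 3), cursors c1@0 c2@0 c3@0, authorship ...
After op 3 (insert('j')): buffer="jjjfrc" (len 6), cursors c1@3 c2@3 c3@3, authorship 123...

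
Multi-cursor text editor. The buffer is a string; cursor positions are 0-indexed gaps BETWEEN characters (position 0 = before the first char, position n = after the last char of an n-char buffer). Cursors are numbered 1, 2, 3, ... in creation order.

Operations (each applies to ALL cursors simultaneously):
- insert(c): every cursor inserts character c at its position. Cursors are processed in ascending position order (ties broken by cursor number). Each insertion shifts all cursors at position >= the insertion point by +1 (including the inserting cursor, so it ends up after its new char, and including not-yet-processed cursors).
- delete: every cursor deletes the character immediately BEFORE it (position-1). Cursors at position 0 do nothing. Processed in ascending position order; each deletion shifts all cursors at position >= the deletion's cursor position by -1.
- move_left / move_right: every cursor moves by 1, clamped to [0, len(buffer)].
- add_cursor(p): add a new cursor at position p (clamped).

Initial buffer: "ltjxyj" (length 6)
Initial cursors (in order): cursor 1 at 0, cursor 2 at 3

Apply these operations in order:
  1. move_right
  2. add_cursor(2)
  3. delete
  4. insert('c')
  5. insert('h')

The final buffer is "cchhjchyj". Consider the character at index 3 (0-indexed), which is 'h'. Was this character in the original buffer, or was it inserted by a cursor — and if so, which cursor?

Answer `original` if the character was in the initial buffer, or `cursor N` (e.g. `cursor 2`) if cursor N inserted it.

After op 1 (move_right): buffer="ltjxyj" (len 6), cursors c1@1 c2@4, authorship ......
After op 2 (add_cursor(2)): buffer="ltjxyj" (len 6), cursors c1@1 c3@2 c2@4, authorship ......
After op 3 (delete): buffer="jyj" (len 3), cursors c1@0 c3@0 c2@1, authorship ...
After op 4 (insert('c')): buffer="ccjcyj" (len 6), cursors c1@2 c3@2 c2@4, authorship 13.2..
After op 5 (insert('h')): buffer="cchhjchyj" (len 9), cursors c1@4 c3@4 c2@7, authorship 1313.22..
Authorship (.=original, N=cursor N): 1 3 1 3 . 2 2 . .
Index 3: author = 3

Answer: cursor 3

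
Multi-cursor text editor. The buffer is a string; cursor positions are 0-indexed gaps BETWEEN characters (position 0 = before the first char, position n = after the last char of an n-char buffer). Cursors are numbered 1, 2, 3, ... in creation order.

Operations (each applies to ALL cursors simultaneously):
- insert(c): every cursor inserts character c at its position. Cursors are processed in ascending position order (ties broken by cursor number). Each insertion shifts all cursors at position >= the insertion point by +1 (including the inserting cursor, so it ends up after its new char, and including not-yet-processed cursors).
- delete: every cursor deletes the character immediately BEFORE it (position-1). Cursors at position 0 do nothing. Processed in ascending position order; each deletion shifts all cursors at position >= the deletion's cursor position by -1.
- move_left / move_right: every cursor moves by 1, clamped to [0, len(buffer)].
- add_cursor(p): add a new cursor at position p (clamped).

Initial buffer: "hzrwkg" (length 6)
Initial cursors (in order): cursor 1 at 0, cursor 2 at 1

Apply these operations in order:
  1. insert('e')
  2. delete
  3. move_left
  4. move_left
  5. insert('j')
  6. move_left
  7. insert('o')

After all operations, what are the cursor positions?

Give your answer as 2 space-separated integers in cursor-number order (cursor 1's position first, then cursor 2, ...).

Answer: 3 3

Derivation:
After op 1 (insert('e')): buffer="ehezrwkg" (len 8), cursors c1@1 c2@3, authorship 1.2.....
After op 2 (delete): buffer="hzrwkg" (len 6), cursors c1@0 c2@1, authorship ......
After op 3 (move_left): buffer="hzrwkg" (len 6), cursors c1@0 c2@0, authorship ......
After op 4 (move_left): buffer="hzrwkg" (len 6), cursors c1@0 c2@0, authorship ......
After op 5 (insert('j')): buffer="jjhzrwkg" (len 8), cursors c1@2 c2@2, authorship 12......
After op 6 (move_left): buffer="jjhzrwkg" (len 8), cursors c1@1 c2@1, authorship 12......
After op 7 (insert('o')): buffer="joojhzrwkg" (len 10), cursors c1@3 c2@3, authorship 1122......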